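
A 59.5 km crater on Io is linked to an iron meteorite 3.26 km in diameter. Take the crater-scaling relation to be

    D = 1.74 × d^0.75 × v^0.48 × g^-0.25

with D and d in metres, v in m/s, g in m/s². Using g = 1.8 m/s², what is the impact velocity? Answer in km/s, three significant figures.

Rearranging for v: v = [D / (1.74 · 3260^0.75 · 1.8^-0.25)]^(1/0.48).
D = 59500 m.
3260^0.75 = 431.4
1.8^-0.25 = 0.8633
Denominator = 1.74 × 431.4 × 0.8633 = 648.0
D / 648.0 = 59500 / 648.0 = 91.82
v = 91.82^(1/0.48) = 91.82^2.0833 = 12285 m/s

v ≈ 12.3 km/s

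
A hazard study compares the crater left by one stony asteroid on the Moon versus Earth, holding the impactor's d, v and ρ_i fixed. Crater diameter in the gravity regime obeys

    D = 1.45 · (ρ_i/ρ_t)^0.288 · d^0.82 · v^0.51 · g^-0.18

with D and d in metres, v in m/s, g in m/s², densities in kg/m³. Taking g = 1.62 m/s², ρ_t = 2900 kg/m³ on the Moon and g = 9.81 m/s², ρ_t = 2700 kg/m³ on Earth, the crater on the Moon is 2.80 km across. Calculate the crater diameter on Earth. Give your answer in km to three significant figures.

D ≈ 2.07 km

The impactor-only factors (d, v, ρ_i) cancel in the ratio, leaving D_Earth/D_Moon = (g_Earth/g_Moon)^-0.18 · (ρ_t,Moon/ρ_t,Earth)^0.288.
(9.81/1.62)^-0.18 = 6.056^-0.18 = 0.7231
(2900/2700)^0.288 = 1.074^0.288 = 1.021
Ratio = 0.7231 × 1.021 = 0.7383
D_Earth = 0.7383 × 2.80 km = 2.07 km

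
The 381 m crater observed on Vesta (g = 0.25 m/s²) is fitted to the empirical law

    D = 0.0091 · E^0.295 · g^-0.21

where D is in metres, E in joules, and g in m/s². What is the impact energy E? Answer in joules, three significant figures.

Rearranging: E = [D / (0.0091 · g^-0.21)]^(1/0.295).
g^-0.21 = 0.25^-0.21 = 1.338
D / (0.0091 × 1.338) = 381 / (0.01218) = 3.128 × 10^4
E = (3.128 × 10^4)^3.3898 = 1.730 × 10^15 J

E ≈ 1.73 × 10^15 J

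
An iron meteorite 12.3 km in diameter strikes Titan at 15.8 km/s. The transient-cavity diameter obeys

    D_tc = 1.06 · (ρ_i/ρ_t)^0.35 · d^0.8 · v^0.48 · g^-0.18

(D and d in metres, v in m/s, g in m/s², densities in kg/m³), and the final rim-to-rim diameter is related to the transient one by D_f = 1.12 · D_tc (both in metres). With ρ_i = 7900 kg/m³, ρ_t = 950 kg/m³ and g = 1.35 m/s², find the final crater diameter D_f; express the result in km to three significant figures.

In SI: d = 12300 m, v = 15800 m/s.
(ρ_i/ρ_t)^0.35 = (7900/950)^0.35 = 2.099
d^0.8 = 12300^0.8 = 1870
v^0.48 = 15800^0.48 = 103.6
g^-0.18 = 1.35^-0.18 = 0.9474
D_tc = 1.06 × 2.099 × 1870 × 103.6 × 0.9474 = 4.084 × 10^5 m
D_f = 1.12 × 4.084 × 10^5 = 4.574 × 10^5 m
     = 457.4 km

D_f ≈ 457 km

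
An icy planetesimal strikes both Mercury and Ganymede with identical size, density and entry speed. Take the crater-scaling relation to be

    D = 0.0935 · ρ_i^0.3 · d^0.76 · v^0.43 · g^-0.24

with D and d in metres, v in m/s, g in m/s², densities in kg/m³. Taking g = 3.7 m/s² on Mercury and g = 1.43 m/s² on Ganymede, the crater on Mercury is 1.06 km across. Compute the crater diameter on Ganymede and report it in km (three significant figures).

All impactor-dependent factors cancel in the ratio, leaving D_Ganymede/D_Mercury = (g_Ganymede/g_Mercury)^-0.24.
(1.43/3.7)^-0.24 = 0.3865^-0.24 = 1.256
D_Ganymede = 1.256 × 1.06 km = 1.33 km

D ≈ 1.33 km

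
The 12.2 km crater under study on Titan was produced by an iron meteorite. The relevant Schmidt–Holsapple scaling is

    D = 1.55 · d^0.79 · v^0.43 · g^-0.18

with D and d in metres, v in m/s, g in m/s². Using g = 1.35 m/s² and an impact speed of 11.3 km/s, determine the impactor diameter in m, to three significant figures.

Rearranging for d: d = [D / (1.55 · 11300^0.43 · 1.35^-0.18)]^(1/0.79).
D = 12200 m.
11300^0.43 = 55.31
1.35^-0.18 = 0.9474
Denominator = 1.55 × 55.31 × 0.9474 = 81.22
D / 81.22 = 12200 / 81.22 = 150.2
d = 150.2^(1/0.79) = 150.2^1.2658 = 569.2 m

d ≈ 569 m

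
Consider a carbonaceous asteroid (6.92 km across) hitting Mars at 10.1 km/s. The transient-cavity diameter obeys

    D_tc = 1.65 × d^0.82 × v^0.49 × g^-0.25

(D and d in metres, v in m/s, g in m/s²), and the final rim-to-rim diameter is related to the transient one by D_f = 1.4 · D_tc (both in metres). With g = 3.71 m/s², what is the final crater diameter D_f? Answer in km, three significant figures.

D_f ≈ 215 km

In SI: d = 6920 m, v = 10100 m/s.
d^0.82 = 6920^0.82 = 1409
v^0.49 = 10100^0.49 = 91.65
g^-0.25 = 3.71^-0.25 = 0.7205
D_tc = 1.65 × 1409 × 91.65 × 0.7205 = 1.535 × 10^5 m
D_f = 1.4 × 1.535 × 10^5 = 2.149 × 10^5 m
     = 214.9 km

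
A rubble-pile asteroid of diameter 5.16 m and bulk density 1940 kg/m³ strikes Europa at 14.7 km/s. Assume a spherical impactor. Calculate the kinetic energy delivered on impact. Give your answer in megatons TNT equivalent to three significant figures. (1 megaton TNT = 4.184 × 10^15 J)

E ≈ 3.60 × 10^-3 Mt TNT

v = 14700 m/s.
Mass m = (π/6) ρ d³ = (π/6) × 1940 × (5.16)³ = 1.396 × 10^5 kg
E = ½ m v² = 0.5 × 1.396 × 10^5 × (14700)² = 1.508 × 10^13 J
   = 1.508 × 10^13 / 4.184×10^15 = 3.604 × 10^-3 Mt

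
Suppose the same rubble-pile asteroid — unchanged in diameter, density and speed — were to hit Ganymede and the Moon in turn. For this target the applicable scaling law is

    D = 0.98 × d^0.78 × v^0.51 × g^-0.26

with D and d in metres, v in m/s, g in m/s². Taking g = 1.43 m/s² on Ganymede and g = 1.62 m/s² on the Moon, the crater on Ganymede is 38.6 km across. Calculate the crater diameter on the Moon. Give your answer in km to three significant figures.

D ≈ 37.4 km

All impactor-dependent factors cancel in the ratio, leaving D_Moon/D_Ganymede = (g_Moon/g_Ganymede)^-0.26.
(1.62/1.43)^-0.26 = 1.133^-0.26 = 0.9681
D_Moon = 0.9681 × 38.6 km = 37.4 km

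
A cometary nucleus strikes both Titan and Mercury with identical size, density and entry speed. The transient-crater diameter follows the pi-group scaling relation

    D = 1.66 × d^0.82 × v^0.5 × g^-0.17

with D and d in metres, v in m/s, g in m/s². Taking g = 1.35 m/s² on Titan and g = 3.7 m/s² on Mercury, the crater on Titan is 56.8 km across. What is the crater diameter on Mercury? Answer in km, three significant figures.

All impactor-dependent factors cancel in the ratio, leaving D_Mercury/D_Titan = (g_Mercury/g_Titan)^-0.17.
(3.7/1.35)^-0.17 = 2.741^-0.17 = 0.8425
D_Mercury = 0.8425 × 56.8 km = 47.9 km

D ≈ 47.9 km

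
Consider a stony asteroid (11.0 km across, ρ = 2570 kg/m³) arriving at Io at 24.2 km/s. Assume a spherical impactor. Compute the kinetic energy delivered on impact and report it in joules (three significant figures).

d = 11000 m; v = 24200 m/s.
Mass m = (π/6) ρ d³ = (π/6) × 2570 × (11000)³ = 1.791 × 10^15 kg
E = ½ m v² = 0.5 × 1.791 × 10^15 × (24200)² = 5.244 × 10^23 J

E ≈ 5.24 × 10^23 J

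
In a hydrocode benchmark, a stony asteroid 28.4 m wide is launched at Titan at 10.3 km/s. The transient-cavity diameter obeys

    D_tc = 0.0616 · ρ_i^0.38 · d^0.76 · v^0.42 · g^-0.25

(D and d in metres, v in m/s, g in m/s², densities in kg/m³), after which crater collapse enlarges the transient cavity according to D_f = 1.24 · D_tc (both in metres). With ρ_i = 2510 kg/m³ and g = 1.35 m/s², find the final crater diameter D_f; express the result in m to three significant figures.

D_f ≈ 855 m

v = 10300 m/s.
ρ_i^0.38 = 2510^0.38 = 19.58
d^0.76 = 28.4^0.76 = 12.72
v^0.42 = 10300^0.42 = 48.46
g^-0.25 = 1.35^-0.25 = 0.9277
D_tc = 0.0616 × 19.58 × 12.72 × 48.46 × 0.9277 = 689.7 m
D_f = 1.24 × 689.7 = 855.2 m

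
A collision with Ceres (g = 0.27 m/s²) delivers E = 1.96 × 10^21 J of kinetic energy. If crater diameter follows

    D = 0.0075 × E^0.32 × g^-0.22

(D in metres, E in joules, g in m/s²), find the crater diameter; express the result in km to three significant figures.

E^0.32 = (1.96 × 10^21)^0.32 = 6.509 × 10^6
g^-0.22 = 0.27^-0.22 = 1.334
D = 0.0075 × 6.509 × 10^6 × 1.334 = 65123 m
   = 65.12 km

D ≈ 65.1 km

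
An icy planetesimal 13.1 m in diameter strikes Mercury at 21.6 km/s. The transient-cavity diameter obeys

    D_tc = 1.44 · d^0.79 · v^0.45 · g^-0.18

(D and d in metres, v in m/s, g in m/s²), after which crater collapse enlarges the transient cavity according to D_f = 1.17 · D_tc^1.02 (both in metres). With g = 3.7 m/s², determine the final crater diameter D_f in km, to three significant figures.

v = 21600 m/s.
d^0.79 = 13.1^0.79 = 7.632
v^0.45 = 21600^0.45 = 89.23
g^-0.18 = 3.7^-0.18 = 0.7902
D_tc = 1.44 × 7.632 × 89.23 × 0.7902 = 774.9 m
D_f = 1.17 × (774.9)^1.02 = 1036 m
     = 1.036 km

D_f ≈ 1.04 km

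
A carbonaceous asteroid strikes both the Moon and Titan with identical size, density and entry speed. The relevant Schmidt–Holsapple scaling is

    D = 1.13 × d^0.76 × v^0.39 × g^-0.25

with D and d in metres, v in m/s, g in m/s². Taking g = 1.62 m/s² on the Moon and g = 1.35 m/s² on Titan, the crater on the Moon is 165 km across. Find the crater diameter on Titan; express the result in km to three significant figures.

D ≈ 173 km

All impactor-dependent factors cancel in the ratio, leaving D_Titan/D_Moon = (g_Titan/g_Moon)^-0.25.
(1.35/1.62)^-0.25 = 0.8333^-0.25 = 1.047
D_Titan = 1.047 × 165 km = 173 km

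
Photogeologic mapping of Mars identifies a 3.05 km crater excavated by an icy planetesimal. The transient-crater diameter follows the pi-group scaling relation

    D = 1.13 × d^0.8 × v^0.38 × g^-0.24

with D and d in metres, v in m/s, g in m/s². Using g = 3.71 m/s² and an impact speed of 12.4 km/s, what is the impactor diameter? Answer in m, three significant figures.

Rearranging for d: d = [D / (1.13 · 12400^0.38 · 3.71^-0.24)]^(1/0.8).
D = 3050 m.
12400^0.38 = 35.93
3.71^-0.24 = 0.7300
Denominator = 1.13 × 35.93 × 0.7300 = 29.64
D / 29.64 = 3050 / 29.64 = 102.9
d = 102.9^(1/0.8) = 102.9^1.25 = 327.7 m

d ≈ 328 m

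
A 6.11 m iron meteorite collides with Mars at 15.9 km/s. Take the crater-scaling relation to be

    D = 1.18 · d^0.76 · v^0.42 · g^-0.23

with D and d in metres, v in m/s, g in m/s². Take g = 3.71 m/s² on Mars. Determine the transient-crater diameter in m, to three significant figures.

D ≈ 201 m

In SI units: v = 15900 m/s.
d^0.76 = 6.11^0.76 = 3.957
v^0.42 = 15900^0.42 = 58.15
g^-0.23 = 3.71^-0.23 = 0.7397
D = 1.18 × 3.957 × 58.15 × 0.7397 = 200.8 m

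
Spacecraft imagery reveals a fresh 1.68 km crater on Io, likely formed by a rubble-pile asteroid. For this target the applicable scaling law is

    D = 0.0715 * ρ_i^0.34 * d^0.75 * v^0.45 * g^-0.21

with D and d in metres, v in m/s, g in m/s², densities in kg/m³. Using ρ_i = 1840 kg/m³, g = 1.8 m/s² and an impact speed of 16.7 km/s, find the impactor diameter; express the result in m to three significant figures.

d ≈ 76.9 m

Rearranging for d: d = [D / (0.0715 · 1840^0.34 · 16700^0.45 · 1.8^-0.21)]^(1/0.75).
D = 1680 m.
1840^0.34 = 12.88
16700^0.45 = 79.47
1.8^-0.21 = 0.8839
Denominator = 0.0715 × 12.88 × 79.47 × 0.8839 = 64.69
D / 64.69 = 1680 / 64.69 = 25.97
d = 25.97^(1/0.75) = 25.97^1.3333 = 76.90 m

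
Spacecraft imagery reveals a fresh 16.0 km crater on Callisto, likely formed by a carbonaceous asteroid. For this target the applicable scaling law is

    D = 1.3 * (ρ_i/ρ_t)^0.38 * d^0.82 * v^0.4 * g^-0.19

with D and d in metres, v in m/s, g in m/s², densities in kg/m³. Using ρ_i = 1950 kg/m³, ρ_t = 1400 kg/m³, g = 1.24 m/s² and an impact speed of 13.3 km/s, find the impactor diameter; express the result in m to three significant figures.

d ≈ 854 m

Rearranging for d: d = [D / (1.3 · (1950/1400)^0.38 · 13300^0.4 · 1.24^-0.19)]^(1/0.82).
D = 16000 m.
(1950/1400)^0.38 = 1.134
13300^0.4 = 44.62
1.24^-0.19 = 0.9600
Denominator = 1.3 × 1.134 × 44.62 × 0.9600 = 63.15
D / 63.15 = 16000 / 63.15 = 253.4
d = 253.4^(1/0.82) = 253.4^1.2195 = 854.0 m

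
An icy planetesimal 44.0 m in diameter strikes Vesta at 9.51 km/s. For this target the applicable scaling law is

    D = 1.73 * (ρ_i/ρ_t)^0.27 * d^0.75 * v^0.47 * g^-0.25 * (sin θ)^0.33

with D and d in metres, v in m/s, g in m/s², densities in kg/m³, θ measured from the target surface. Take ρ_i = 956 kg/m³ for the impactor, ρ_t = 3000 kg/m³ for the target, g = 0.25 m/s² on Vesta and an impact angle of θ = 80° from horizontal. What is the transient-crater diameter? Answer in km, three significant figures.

D ≈ 2.26 km

In SI units: v = 9510 m/s.
(ρ_i/ρ_t)^0.27 = (956/3000)^0.27 = 0.7343
d^0.75 = 44^0.75 = 17.08
v^0.47 = 9510^0.47 = 74.09
g^-0.25 = 0.25^-0.25 = 1.414
(sin 80°)^0.33 = 0.9848^0.33 = 0.9950
D = 1.73 × 0.7343 × 17.08 × 74.09 × 1.414 × 0.9950 = 2262 m
   = 2.262 km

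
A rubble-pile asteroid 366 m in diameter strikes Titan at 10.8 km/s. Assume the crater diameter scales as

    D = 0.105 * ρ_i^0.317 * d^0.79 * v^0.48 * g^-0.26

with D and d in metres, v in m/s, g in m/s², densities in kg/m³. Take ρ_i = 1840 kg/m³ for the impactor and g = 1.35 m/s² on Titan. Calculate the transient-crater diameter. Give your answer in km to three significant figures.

In SI units: v = 10800 m/s.
ρ_i^0.317 = 1840^0.317 = 10.84
d^0.79 = 366^0.79 = 106.0
v^0.48 = 10800^0.48 = 86.31
g^-0.26 = 1.35^-0.26 = 0.9249
D = 0.105 × 10.84 × 106.0 × 86.31 × 0.9249 = 9631 m
   = 9.631 km

D ≈ 9.63 km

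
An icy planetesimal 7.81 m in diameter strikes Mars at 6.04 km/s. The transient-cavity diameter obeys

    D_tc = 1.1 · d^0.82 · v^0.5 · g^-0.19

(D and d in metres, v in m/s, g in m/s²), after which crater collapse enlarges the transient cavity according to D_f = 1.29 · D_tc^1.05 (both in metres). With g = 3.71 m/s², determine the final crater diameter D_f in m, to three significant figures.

v = 6040 m/s.
d^0.82 = 7.81^0.82 = 5.395
v^0.5 = 6040^0.5 = 77.72
g^-0.19 = 3.71^-0.19 = 0.7795
D_tc = 1.1 × 5.395 × 77.72 × 0.7795 = 359.5 m
D_f = 1.29 × (359.5)^1.05 = 622.4 m

D_f ≈ 622 m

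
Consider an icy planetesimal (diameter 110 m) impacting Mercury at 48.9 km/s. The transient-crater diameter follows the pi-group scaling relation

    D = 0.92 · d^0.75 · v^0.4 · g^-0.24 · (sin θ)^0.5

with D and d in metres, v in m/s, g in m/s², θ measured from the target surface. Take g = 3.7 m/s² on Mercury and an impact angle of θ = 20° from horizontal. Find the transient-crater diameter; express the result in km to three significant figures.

D ≈ 1.00 km

In SI units: v = 48900 m/s.
d^0.75 = 110^0.75 = 33.97
v^0.4 = 48900^0.4 = 75.11
g^-0.24 = 3.7^-0.24 = 0.7305
(sin 20°)^0.5 = 0.3420^0.5 = 0.5848
D = 0.92 × 33.97 × 75.11 × 0.7305 × 0.5848 = 1003 m
   = 1.003 km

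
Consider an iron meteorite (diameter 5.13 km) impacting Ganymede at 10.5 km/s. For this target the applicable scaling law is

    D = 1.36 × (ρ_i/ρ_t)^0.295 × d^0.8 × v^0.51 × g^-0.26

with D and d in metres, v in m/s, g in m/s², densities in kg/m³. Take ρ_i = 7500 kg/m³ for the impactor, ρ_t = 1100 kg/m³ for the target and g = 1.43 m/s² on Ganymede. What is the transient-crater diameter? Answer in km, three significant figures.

D ≈ 228 km

In SI units: d = 5130 m, v = 10500 m/s.
(ρ_i/ρ_t)^0.295 = (7500/1100)^0.295 = 1.762
d^0.8 = 5130^0.8 = 929.2
v^0.51 = 10500^0.51 = 112.4
g^-0.26 = 1.43^-0.26 = 0.9112
D = 1.36 × 1.762 × 929.2 × 112.4 × 0.9112 = 2.281 × 10^5 m
   = 228.1 km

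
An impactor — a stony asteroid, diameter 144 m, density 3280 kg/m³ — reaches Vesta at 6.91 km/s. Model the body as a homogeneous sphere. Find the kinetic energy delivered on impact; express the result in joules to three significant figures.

v = 6910 m/s.
Mass m = (π/6) ρ d³ = (π/6) × 3280 × (144)³ = 5.128 × 10^9 kg
E = ½ m v² = 0.5 × 5.128 × 10^9 × (6910)² = 1.224 × 10^17 J

E ≈ 1.22 × 10^17 J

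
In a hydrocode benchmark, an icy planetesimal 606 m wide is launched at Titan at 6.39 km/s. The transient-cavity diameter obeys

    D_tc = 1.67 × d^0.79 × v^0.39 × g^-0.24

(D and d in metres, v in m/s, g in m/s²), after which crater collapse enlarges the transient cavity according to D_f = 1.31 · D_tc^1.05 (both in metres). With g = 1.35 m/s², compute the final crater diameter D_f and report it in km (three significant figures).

v = 6390 m/s.
d^0.79 = 606^0.79 = 157.8
v^0.39 = 6390^0.39 = 30.49
g^-0.24 = 1.35^-0.24 = 0.9305
D_tc = 1.67 × 157.8 × 30.49 × 0.9305 = 7476 m
D_f = 1.31 × (7476)^1.05 = 15298 m
     = 15.30 km

D_f ≈ 15.3 km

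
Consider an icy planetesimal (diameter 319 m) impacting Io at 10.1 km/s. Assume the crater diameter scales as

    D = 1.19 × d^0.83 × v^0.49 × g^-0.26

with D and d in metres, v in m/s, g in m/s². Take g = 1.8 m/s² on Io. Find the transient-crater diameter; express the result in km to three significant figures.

In SI units: v = 10100 m/s.
d^0.83 = 319^0.83 = 119.7
v^0.49 = 10100^0.49 = 91.65
g^-0.26 = 1.8^-0.26 = 0.8583
D = 1.19 × 119.7 × 91.65 × 0.8583 = 11205 m
   = 11.21 km

D ≈ 11.2 km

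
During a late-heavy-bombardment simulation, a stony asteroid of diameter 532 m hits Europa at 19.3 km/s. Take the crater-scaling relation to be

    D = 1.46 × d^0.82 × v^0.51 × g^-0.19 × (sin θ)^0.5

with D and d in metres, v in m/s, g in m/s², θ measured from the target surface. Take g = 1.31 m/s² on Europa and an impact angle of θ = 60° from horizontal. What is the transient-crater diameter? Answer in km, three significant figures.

In SI units: v = 19300 m/s.
d^0.82 = 532^0.82 = 171.9
v^0.51 = 19300^0.51 = 153.3
g^-0.19 = 1.31^-0.19 = 0.9500
(sin 60°)^0.5 = 0.8660^0.5 = 0.9306
D = 1.46 × 171.9 × 153.3 × 0.9500 × 0.9306 = 34014 m
   = 34.01 km

D ≈ 34.0 km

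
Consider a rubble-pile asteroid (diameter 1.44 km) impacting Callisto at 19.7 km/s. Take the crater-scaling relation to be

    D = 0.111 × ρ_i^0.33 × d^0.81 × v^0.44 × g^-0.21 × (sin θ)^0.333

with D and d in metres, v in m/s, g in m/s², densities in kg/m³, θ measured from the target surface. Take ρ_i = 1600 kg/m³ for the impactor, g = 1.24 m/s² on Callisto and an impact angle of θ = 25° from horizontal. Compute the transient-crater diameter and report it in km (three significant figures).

In SI units: d = 1440 m, v = 19700 m/s.
ρ_i^0.33 = 1600^0.33 = 11.41
d^0.81 = 1440^0.81 = 361.6
v^0.44 = 19700^0.44 = 77.55
g^-0.21 = 1.24^-0.21 = 0.9558
(sin 25°)^0.333 = 0.4226^0.333 = 0.7506
D = 0.111 × 11.41 × 361.6 × 77.55 × 0.9558 × 0.7506 = 25480 m
   = 25.48 km

D ≈ 25.5 km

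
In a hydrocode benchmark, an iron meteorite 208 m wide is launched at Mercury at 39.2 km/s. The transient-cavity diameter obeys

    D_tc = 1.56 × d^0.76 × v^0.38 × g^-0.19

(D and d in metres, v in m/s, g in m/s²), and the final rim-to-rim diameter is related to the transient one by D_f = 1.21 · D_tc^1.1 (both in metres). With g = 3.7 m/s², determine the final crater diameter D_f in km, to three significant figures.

D_f ≈ 10.8 km

v = 39200 m/s.
d^0.76 = 208^0.76 = 57.77
v^0.38 = 39200^0.38 = 55.65
g^-0.19 = 3.7^-0.19 = 0.7799
D_tc = 1.56 × 57.77 × 55.65 × 0.7799 = 3911 m
D_f = 1.21 × (3911)^1.1 = 10822 m
     = 10.82 km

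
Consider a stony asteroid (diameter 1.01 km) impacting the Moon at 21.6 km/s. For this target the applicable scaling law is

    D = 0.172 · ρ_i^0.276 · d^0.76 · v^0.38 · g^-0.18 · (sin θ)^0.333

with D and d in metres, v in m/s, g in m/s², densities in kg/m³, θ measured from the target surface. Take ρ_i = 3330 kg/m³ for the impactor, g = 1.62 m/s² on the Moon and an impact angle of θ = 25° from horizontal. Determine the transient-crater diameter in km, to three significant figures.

In SI units: d = 1010 m, v = 21600 m/s.
ρ_i^0.276 = 3330^0.276 = 9.380
d^0.76 = 1010^0.76 = 192.0
v^0.38 = 21600^0.38 = 44.37
g^-0.18 = 1.62^-0.18 = 0.9168
(sin 25°)^0.333 = 0.4226^0.333 = 0.7506
D = 0.172 × 9.380 × 192.0 × 44.37 × 0.9168 × 0.7506 = 9458 m
   = 9.458 km

D ≈ 9.46 km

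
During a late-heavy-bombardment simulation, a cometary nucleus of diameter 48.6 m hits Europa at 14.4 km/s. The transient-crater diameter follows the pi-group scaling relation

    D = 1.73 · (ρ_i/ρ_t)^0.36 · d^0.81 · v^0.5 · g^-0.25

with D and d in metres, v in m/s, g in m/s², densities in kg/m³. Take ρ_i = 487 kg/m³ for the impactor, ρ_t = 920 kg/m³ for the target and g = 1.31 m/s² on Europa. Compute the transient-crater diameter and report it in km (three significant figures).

In SI units: v = 14400 m/s.
(ρ_i/ρ_t)^0.36 = (487/920)^0.36 = 0.7953
d^0.81 = 48.6^0.81 = 23.24
v^0.5 = 14400^0.5 = 120.0
g^-0.25 = 1.31^-0.25 = 0.9347
D = 1.73 × 0.7953 × 23.24 × 120.0 × 0.9347 = 3586 m
   = 3.586 km

D ≈ 3.59 km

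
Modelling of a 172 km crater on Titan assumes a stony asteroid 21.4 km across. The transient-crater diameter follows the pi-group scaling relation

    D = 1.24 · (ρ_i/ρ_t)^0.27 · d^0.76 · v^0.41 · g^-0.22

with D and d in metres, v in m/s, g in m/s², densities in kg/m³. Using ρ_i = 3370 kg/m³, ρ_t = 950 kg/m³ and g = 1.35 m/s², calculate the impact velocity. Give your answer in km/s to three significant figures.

Rearranging for v: v = [D / (1.24 · (3370/950)^0.27 · 21400^0.76 · 1.35^-0.22)]^(1/0.41).
D = 172000 m.
(3370/950)^0.27 = 1.408
21400^0.76 = 1955
1.35^-0.22 = 0.9361
Denominator = 1.24 × 1.408 × 1955 × 0.9361 = 3195
D / 3195 = 172000 / 3195 = 53.83
v = 53.83^(1/0.41) = 53.83^2.439 = 16671 m/s

v ≈ 16.7 km/s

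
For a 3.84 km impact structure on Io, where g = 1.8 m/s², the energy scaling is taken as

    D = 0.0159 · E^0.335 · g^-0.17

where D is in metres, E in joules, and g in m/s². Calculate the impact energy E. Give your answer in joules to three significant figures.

E ≈ 1.58 × 10^16 J

Rearranging: E = [D / (0.0159 · g^-0.17)]^(1/0.335).
D = 3840 m.
g^-0.17 = 1.8^-0.17 = 0.9049
D / (0.0159 × 0.9049) = 3840 / (0.01439) = 2.669 × 10^5
E = (2.669 × 10^5)^2.9851 = 1.578 × 10^16 J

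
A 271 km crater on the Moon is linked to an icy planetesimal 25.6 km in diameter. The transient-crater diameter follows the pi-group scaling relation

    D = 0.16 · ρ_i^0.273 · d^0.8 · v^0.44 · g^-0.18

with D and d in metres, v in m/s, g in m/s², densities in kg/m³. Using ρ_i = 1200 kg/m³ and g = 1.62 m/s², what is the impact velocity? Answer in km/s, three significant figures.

Rearranging for v: v = [D / (0.16 · 1200^0.273 · 25600^0.8 · 1.62^-0.18)]^(1/0.44).
D = 271000 m.
1200^0.273 = 6.928
25600^0.8 = 3362
1.62^-0.18 = 0.9168
Denominator = 0.16 × 6.928 × 3362 × 0.9168 = 3417
D / 3417 = 271000 / 3417 = 79.31
v = 79.31^(1/0.44) = 79.31^2.2727 = 20730 m/s

v ≈ 20.7 km/s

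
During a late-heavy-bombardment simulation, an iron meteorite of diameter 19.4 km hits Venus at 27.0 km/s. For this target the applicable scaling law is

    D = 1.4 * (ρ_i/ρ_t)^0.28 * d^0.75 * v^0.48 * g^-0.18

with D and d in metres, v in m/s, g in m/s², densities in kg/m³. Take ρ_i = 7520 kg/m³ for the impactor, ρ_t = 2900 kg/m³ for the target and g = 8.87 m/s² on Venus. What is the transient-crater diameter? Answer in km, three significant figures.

D ≈ 272 km

In SI units: d = 19400 m, v = 27000 m/s.
(ρ_i/ρ_t)^0.28 = (7520/2900)^0.28 = 1.306
d^0.75 = 19400^0.75 = 1644
v^0.48 = 27000^0.48 = 134.0
g^-0.18 = 8.87^-0.18 = 0.6751
D = 1.4 × 1.306 × 1644 × 134.0 × 0.6751 = 2.719 × 10^5 m
   = 271.9 km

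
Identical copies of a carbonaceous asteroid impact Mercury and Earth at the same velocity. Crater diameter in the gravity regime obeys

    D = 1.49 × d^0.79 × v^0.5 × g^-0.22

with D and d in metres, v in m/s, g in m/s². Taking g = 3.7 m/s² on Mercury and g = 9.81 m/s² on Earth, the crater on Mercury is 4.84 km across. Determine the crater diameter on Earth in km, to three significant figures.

All impactor-dependent factors cancel in the ratio, leaving D_Earth/D_Mercury = (g_Earth/g_Mercury)^-0.22.
(9.81/3.7)^-0.22 = 2.651^-0.22 = 0.8070
D_Earth = 0.8070 × 4.84 km = 3.91 km

D ≈ 3.91 km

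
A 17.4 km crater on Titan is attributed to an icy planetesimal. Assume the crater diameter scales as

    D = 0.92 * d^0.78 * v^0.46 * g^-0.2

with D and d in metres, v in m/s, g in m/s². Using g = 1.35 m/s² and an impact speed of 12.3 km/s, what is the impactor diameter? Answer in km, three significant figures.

d ≈ 1.27 km

Rearranging for d: d = [D / (0.92 · 12300^0.46 · 1.35^-0.2)]^(1/0.78).
D = 17400 m.
12300^0.46 = 76.10
1.35^-0.2 = 0.9417
Denominator = 0.92 × 76.10 × 0.9417 = 65.93
D / 65.93 = 17400 / 65.93 = 263.9
d = 263.9^(1/0.78) = 263.9^1.2821 = 1272 m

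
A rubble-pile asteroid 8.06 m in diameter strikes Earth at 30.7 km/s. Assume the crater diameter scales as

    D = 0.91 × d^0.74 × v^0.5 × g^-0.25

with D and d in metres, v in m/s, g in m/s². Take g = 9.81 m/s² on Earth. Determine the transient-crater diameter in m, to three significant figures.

In SI units: v = 30700 m/s.
d^0.74 = 8.06^0.74 = 4.685
v^0.5 = 30700^0.5 = 175.2
g^-0.25 = 9.81^-0.25 = 0.5650
D = 0.91 × 4.685 × 175.2 × 0.5650 = 422.0 m

D ≈ 422 m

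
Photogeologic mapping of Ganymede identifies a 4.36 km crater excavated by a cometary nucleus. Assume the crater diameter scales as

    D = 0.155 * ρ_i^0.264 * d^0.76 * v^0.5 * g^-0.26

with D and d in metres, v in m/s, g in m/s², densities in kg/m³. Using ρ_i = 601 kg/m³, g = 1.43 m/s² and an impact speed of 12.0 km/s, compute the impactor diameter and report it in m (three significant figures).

Rearranging for d: d = [D / (0.155 · 601^0.264 · 12000^0.5 · 1.43^-0.26)]^(1/0.76).
D = 4360 m.
601^0.264 = 5.415
12000^0.5 = 109.5
1.43^-0.26 = 0.9112
Denominator = 0.155 × 5.415 × 109.5 × 0.9112 = 83.74
D / 83.74 = 4360 / 83.74 = 52.07
d = 52.07^(1/0.76) = 52.07^1.3158 = 181.4 m

d ≈ 181 m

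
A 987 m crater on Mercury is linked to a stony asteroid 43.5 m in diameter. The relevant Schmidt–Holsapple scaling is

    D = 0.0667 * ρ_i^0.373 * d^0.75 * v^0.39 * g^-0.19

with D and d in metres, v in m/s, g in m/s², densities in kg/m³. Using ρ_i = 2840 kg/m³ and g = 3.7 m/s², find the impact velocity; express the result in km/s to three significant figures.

Rearranging for v: v = [D / (0.0667 · 2840^0.373 · 43.5^0.75 · 3.7^-0.19)]^(1/0.39).
2840^0.373 = 19.41
43.5^0.75 = 16.94
3.7^-0.19 = 0.7799
Denominator = 0.0667 × 19.41 × 16.94 × 0.7799 = 17.10
D / 17.10 = 987 / 17.10 = 57.72
v = 57.72^(1/0.39) = 57.72^2.5641 = 32826 m/s

v ≈ 32.8 km/s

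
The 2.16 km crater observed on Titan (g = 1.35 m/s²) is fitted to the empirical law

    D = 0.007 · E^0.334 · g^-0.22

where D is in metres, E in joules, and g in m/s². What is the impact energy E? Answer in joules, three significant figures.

Rearranging: E = [D / (0.007 · g^-0.22)]^(1/0.334).
D = 2160 m.
g^-0.22 = 1.35^-0.22 = 0.9361
D / (0.007 × 0.9361) = 2160 / (6.553 × 10^-3) = 3.296 × 10^5
E = (3.296 × 10^5)^2.994 = 3.318 × 10^16 J

E ≈ 3.32 × 10^16 J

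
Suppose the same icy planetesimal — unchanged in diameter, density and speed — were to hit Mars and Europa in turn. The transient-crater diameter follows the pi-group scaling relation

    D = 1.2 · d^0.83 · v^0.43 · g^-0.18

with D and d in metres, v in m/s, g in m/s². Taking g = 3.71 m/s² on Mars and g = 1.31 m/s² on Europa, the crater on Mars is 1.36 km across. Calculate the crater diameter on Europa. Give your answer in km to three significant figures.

All impactor-dependent factors cancel in the ratio, leaving D_Europa/D_Mars = (g_Europa/g_Mars)^-0.18.
(1.31/3.71)^-0.18 = 0.3531^-0.18 = 1.206
D_Europa = 1.206 × 1.36 km = 1.64 km

D ≈ 1.64 km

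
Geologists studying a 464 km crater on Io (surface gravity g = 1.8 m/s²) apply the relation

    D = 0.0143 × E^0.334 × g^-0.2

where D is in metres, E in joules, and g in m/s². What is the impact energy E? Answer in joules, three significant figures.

Rearranging: E = [D / (0.0143 · g^-0.2)]^(1/0.334).
D = 464000 m.
g^-0.2 = 1.8^-0.2 = 0.8891
D / (0.0143 × 0.8891) = 464000 / (0.01271) = 3.651 × 10^7
E = (3.651 × 10^7)^2.994 = 4.384 × 10^22 J

E ≈ 4.38 × 10^22 J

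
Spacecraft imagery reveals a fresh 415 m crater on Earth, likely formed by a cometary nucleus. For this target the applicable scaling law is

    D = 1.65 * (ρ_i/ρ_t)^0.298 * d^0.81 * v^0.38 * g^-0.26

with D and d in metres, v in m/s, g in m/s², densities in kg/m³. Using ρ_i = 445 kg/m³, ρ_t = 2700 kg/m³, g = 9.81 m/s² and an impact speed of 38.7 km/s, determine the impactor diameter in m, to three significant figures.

d ≈ 26.2 m

Rearranging for d: d = [D / (1.65 · (445/2700)^0.298 · 38700^0.38 · 9.81^-0.26)]^(1/0.81).
(445/2700)^0.298 = 0.5843
38700^0.38 = 55.38
9.81^-0.26 = 0.5523
Denominator = 1.65 × 0.5843 × 55.38 × 0.5523 = 29.49
D / 29.49 = 415 / 29.49 = 14.07
d = 14.07^(1/0.81) = 14.07^1.2346 = 26.16 m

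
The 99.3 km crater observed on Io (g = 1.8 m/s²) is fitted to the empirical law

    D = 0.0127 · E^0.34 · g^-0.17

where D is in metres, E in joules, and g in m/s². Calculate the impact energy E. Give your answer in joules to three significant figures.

E ≈ 2.52 × 10^20 J

Rearranging: E = [D / (0.0127 · g^-0.17)]^(1/0.34).
D = 99300 m.
g^-0.17 = 1.8^-0.17 = 0.9049
D / (0.0127 × 0.9049) = 99300 / (0.01149) = 8.642 × 10^6
E = (8.642 × 10^6)^2.9412 = 2.523 × 10^20 J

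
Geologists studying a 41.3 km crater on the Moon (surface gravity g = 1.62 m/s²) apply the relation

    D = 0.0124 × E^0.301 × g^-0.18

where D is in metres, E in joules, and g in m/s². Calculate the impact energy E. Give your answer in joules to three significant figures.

E ≈ 6.23 × 10^21 J

Rearranging: E = [D / (0.0124 · g^-0.18)]^(1/0.301).
D = 41300 m.
g^-0.18 = 1.62^-0.18 = 0.9168
D / (0.0124 × 0.9168) = 41300 / (0.01137) = 3.632 × 10^6
E = (3.632 × 10^6)^3.3223 = 6.234 × 10^21 J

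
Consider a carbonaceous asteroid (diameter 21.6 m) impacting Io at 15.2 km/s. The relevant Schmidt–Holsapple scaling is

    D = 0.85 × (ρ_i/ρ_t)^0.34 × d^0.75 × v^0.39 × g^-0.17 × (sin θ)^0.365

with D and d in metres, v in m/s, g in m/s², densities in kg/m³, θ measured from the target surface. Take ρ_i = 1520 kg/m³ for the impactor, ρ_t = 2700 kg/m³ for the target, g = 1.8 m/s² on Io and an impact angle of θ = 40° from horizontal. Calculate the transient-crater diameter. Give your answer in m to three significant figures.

D ≈ 231 m

In SI units: v = 15200 m/s.
(ρ_i/ρ_t)^0.34 = (1520/2700)^0.34 = 0.8226
d^0.75 = 21.6^0.75 = 10.02
v^0.39 = 15200^0.39 = 42.75
g^-0.17 = 1.8^-0.17 = 0.9049
(sin 40°)^0.365 = 0.6428^0.365 = 0.8510
D = 0.85 × 0.8226 × 10.02 × 42.75 × 0.9049 × 0.8510 = 230.6 m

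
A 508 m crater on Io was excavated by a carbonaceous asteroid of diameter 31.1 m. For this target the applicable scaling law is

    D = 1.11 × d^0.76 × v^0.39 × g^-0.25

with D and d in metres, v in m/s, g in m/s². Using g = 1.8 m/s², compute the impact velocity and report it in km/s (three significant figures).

Rearranging for v: v = [D / (1.11 · 31.1^0.76 · 1.8^-0.25)]^(1/0.39).
31.1^0.76 = 13.63
1.8^-0.25 = 0.8633
Denominator = 1.11 × 13.63 × 0.8633 = 13.06
D / 13.06 = 508 / 13.06 = 38.90
v = 38.90^(1/0.39) = 38.90^2.5641 = 11934 m/s

v ≈ 11.9 km/s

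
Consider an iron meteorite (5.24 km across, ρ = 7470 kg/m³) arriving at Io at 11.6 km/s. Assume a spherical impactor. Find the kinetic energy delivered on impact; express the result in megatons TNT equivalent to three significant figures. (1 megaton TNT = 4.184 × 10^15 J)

d = 5240 m; v = 11600 m/s.
Mass m = (π/6) ρ d³ = (π/6) × 7470 × (5240)³ = 5.627 × 10^14 kg
E = ½ m v² = 0.5 × 5.627 × 10^14 × (11600)² = 3.786 × 10^22 J
   = 3.786 × 10^22 / 4.184×10^15 = 9.049 × 10^6 Mt

E ≈ 9.05 × 10^6 Mt TNT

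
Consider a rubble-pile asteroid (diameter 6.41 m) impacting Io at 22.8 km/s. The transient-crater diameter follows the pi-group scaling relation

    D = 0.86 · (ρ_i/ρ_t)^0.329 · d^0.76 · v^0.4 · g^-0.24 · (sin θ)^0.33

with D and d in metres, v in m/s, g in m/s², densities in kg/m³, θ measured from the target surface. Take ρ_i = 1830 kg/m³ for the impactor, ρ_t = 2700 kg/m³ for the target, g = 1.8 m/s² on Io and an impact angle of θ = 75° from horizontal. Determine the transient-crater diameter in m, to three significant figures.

D ≈ 148 m

In SI units: v = 22800 m/s.
(ρ_i/ρ_t)^0.329 = (1830/2700)^0.329 = 0.8799
d^0.76 = 6.41^0.76 = 4.104
v^0.4 = 22800^0.4 = 55.36
g^-0.24 = 1.8^-0.24 = 0.8684
(sin 75°)^0.33 = 0.9659^0.33 = 0.9886
D = 0.86 × 0.8799 × 4.104 × 55.36 × 0.8684 × 0.9886 = 147.6 m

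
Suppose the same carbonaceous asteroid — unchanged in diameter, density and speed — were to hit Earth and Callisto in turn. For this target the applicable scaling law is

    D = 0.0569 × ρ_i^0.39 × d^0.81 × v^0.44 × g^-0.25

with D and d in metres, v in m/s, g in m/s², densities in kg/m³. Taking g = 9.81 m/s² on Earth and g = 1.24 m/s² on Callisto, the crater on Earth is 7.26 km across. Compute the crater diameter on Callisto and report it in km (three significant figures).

All impactor-dependent factors cancel in the ratio, leaving D_Callisto/D_Earth = (g_Callisto/g_Earth)^-0.25.
(1.24/9.81)^-0.25 = 0.1264^-0.25 = 1.677
D_Callisto = 1.677 × 7.26 km = 12.2 km

D ≈ 12.2 km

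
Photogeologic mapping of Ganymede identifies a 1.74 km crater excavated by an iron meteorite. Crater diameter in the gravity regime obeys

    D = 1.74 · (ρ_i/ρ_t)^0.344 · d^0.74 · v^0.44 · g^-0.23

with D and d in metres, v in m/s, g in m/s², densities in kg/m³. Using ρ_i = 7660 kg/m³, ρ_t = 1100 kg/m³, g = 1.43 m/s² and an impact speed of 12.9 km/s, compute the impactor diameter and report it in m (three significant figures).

Rearranging for d: d = [D / (1.74 · (7660/1100)^0.344 · 12900^0.44 · 1.43^-0.23)]^(1/0.74).
D = 1740 m.
(7660/1100)^0.344 = 1.950
12900^0.44 = 64.37
1.43^-0.23 = 0.9210
Denominator = 1.74 × 1.950 × 64.37 × 0.9210 = 201.2
D / 201.2 = 1740 / 201.2 = 8.648
d = 8.648^(1/0.74) = 8.648^1.3514 = 18.46 m

d ≈ 18.5 m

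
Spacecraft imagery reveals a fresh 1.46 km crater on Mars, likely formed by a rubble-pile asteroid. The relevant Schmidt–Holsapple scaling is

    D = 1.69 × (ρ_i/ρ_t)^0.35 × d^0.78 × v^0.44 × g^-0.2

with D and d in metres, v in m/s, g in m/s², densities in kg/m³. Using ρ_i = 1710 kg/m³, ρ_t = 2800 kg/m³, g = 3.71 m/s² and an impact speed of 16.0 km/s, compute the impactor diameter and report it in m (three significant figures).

d ≈ 43.2 m

Rearranging for d: d = [D / (1.69 · (1710/2800)^0.35 · 16000^0.44 · 3.71^-0.2)]^(1/0.78).
D = 1460 m.
(1710/2800)^0.35 = 0.8415
16000^0.44 = 70.76
3.71^-0.2 = 0.7694
Denominator = 1.69 × 0.8415 × 70.76 × 0.7694 = 77.42
D / 77.42 = 1460 / 77.42 = 18.86
d = 18.86^(1/0.78) = 18.86^1.2821 = 43.19 m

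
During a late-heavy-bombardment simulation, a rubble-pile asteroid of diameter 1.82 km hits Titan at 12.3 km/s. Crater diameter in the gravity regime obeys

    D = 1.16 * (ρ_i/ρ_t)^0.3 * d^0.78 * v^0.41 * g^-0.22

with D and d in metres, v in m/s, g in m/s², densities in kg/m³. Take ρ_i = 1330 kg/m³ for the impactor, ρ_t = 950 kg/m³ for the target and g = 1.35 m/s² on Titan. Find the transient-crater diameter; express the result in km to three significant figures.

D ≈ 19.9 km

In SI units: d = 1820 m, v = 12300 m/s.
(ρ_i/ρ_t)^0.3 = (1330/950)^0.3 = 1.106
d^0.78 = 1820^0.78 = 349.0
v^0.41 = 12300^0.41 = 47.52
g^-0.22 = 1.35^-0.22 = 0.9361
D = 1.16 × 1.106 × 349.0 × 47.52 × 0.9361 = 19918 m
   = 19.92 km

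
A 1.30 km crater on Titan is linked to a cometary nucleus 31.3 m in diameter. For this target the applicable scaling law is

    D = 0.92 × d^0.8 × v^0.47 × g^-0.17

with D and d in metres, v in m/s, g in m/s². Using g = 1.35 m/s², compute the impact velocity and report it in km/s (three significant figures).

Rearranging for v: v = [D / (0.92 · 31.3^0.8 · 1.35^-0.17)]^(1/0.47).
D = 1300 m.
31.3^0.8 = 15.72
1.35^-0.17 = 0.9503
Denominator = 0.92 × 15.72 × 0.9503 = 13.74
D / 13.74 = 1300 / 13.74 = 94.61
v = 94.61^(1/0.47) = 94.61^2.1277 = 16003 m/s

v ≈ 16.0 km/s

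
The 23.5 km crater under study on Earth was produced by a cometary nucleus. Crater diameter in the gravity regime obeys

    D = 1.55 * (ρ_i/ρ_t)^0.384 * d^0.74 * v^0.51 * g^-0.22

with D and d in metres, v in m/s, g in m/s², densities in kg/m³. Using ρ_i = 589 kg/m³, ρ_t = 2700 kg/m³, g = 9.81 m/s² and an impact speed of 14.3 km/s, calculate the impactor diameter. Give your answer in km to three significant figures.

d ≈ 2.65 km

Rearranging for d: d = [D / (1.55 · (589/2700)^0.384 · 14300^0.51 · 9.81^-0.22)]^(1/0.74).
D = 23500 m.
(589/2700)^0.384 = 0.5573
14300^0.51 = 131.6
9.81^-0.22 = 0.6051
Denominator = 1.55 × 0.5573 × 131.6 × 0.6051 = 68.79
D / 68.79 = 23500 / 68.79 = 341.6
d = 341.6^(1/0.74) = 341.6^1.3514 = 2653 m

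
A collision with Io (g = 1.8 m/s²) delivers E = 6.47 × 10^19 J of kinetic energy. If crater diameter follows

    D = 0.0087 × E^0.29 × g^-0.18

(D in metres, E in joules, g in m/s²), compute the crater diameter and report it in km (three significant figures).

D ≈ 4.35 km

E^0.29 = (6.47 × 10^19)^0.29 = 5.561 × 10^5
g^-0.18 = 1.8^-0.18 = 0.8996
D = 0.0087 × 5.561 × 10^5 × 0.8996 = 4352 m
   = 4.352 km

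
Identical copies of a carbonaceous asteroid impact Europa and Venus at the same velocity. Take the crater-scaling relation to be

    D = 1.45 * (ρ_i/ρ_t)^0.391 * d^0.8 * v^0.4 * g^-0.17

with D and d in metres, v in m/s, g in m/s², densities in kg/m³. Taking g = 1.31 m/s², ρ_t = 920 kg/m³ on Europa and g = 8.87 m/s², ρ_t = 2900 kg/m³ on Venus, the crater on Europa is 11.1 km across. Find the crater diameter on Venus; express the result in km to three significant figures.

D ≈ 5.12 km

The impactor-only factors (d, v, ρ_i) cancel in the ratio, leaving D_Venus/D_Europa = (g_Venus/g_Europa)^-0.17 · (ρ_t,Europa/ρ_t,Venus)^0.391.
(8.87/1.31)^-0.17 = 6.771^-0.17 = 0.7224
(920/2900)^0.391 = 0.3172^0.391 = 0.6383
Ratio = 0.7224 × 0.6383 = 0.4611
D_Venus = 0.4611 × 11.1 km = 5.12 km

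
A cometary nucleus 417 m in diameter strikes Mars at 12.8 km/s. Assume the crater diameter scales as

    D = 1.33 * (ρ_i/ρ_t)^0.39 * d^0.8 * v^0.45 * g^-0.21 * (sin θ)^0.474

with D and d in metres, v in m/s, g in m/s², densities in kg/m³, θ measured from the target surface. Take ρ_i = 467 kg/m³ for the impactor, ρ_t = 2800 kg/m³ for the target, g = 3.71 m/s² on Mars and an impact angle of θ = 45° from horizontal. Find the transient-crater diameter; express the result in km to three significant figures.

D ≈ 3.75 km

In SI units: v = 12800 m/s.
(ρ_i/ρ_t)^0.39 = (467/2800)^0.39 = 0.4973
d^0.8 = 417^0.8 = 124.8
v^0.45 = 12800^0.45 = 70.51
g^-0.21 = 3.71^-0.21 = 0.7593
(sin 45°)^0.474 = 0.7071^0.474 = 0.8485
D = 1.33 × 0.4973 × 124.8 × 70.51 × 0.7593 × 0.8485 = 3750 m
   = 3.750 km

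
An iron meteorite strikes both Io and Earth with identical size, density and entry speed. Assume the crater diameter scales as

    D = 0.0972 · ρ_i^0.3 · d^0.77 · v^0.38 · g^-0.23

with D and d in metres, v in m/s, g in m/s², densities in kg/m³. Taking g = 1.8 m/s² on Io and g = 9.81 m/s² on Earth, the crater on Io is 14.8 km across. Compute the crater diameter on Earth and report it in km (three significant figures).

D ≈ 10.0 km

All impactor-dependent factors cancel in the ratio, leaving D_Earth/D_Io = (g_Earth/g_Io)^-0.23.
(9.81/1.8)^-0.23 = 5.450^-0.23 = 0.6771
D_Earth = 0.6771 × 14.8 km = 10.0 km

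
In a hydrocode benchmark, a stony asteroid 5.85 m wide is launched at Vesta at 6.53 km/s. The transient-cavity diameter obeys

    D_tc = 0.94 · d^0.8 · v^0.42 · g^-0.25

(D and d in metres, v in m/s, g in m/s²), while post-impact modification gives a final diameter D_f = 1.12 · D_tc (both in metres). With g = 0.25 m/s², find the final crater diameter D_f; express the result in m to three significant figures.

D_f ≈ 245 m

v = 6530 m/s.
d^0.8 = 5.85^0.8 = 4.109
v^0.42 = 6530^0.42 = 40.02
g^-0.25 = 0.25^-0.25 = 1.414
D_tc = 0.94 × 4.109 × 40.02 × 1.414 = 218.6 m
D_f = 1.12 × 218.6 = 244.8 m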